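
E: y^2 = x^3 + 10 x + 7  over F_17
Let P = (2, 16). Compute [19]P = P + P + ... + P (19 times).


k = 19 = 10011_2 (binary, LSB first: 11001)
Double-and-add from P = (2, 16):
  bit 0 = 1: acc = O + (2, 16) = (2, 16)
  bit 1 = 1: acc = (2, 16) + (15, 8) = (4, 14)
  bit 2 = 0: acc unchanged = (4, 14)
  bit 3 = 0: acc unchanged = (4, 14)
  bit 4 = 1: acc = (4, 14) + (16, 9) = (15, 9)

19P = (15, 9)


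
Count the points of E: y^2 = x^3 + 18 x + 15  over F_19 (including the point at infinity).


For each x in F_19, count y with y^2 = x^3 + 18 x + 15 mod 19:
  x = 3: RHS = 1, y in [1, 18]  -> 2 point(s)
  x = 6: RHS = 16, y in [4, 15]  -> 2 point(s)
  x = 7: RHS = 9, y in [3, 16]  -> 2 point(s)
  x = 8: RHS = 6, y in [5, 14]  -> 2 point(s)
  x = 10: RHS = 17, y in [6, 13]  -> 2 point(s)
  x = 11: RHS = 5, y in [9, 10]  -> 2 point(s)
  x = 14: RHS = 9, y in [3, 16]  -> 2 point(s)
  x = 17: RHS = 9, y in [3, 16]  -> 2 point(s)
Affine points: 16. Add the point at infinity: total = 17.

#E(F_19) = 17


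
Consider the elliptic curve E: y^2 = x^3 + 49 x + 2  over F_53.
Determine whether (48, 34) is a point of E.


Check whether y^2 = x^3 + 49 x + 2 (mod 53) for (x, y) = (48, 34).
LHS: y^2 = 34^2 mod 53 = 43
RHS: x^3 + 49 x + 2 = 48^3 + 49*48 + 2 mod 53 = 3
LHS != RHS

No, not on the curve


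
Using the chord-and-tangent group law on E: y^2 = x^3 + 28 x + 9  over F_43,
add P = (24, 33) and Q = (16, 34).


P != Q, so use the chord formula.
s = (y2 - y1) / (x2 - x1) = (1) / (35) mod 43 = 16
x3 = s^2 - x1 - x2 mod 43 = 16^2 - 24 - 16 = 1
y3 = s (x1 - x3) - y1 mod 43 = 16 * (24 - 1) - 33 = 34

P + Q = (1, 34)


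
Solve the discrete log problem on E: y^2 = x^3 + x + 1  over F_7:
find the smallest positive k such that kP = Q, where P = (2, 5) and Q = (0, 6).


Enumerate multiples of P until we hit Q = (0, 6):
  1P = (2, 5)
  2P = (0, 6)
Match found at i = 2.

k = 2


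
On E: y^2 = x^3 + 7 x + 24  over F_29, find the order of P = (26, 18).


Compute successive multiples of P until we hit O:
  1P = (26, 18)
  2P = (0, 13)
  3P = (9, 2)
  4P = (28, 4)
  5P = (24, 26)
  6P = (24, 3)
  7P = (28, 25)
  8P = (9, 27)
  ... (continuing to 11P)
  11P = O

ord(P) = 11


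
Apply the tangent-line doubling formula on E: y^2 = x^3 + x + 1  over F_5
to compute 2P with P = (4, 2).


Doubling: s = (3 x1^2 + a) / (2 y1)
s = (3*4^2 + 1) / (2*2) mod 5 = 1
x3 = s^2 - 2 x1 mod 5 = 1^2 - 2*4 = 3
y3 = s (x1 - x3) - y1 mod 5 = 1 * (4 - 3) - 2 = 4

2P = (3, 4)


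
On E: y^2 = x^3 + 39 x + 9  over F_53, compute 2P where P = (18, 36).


Doubling: s = (3 x1^2 + a) / (2 y1)
s = (3*18^2 + 39) / (2*36) mod 53 = 3
x3 = s^2 - 2 x1 mod 53 = 3^2 - 2*18 = 26
y3 = s (x1 - x3) - y1 mod 53 = 3 * (18 - 26) - 36 = 46

2P = (26, 46)


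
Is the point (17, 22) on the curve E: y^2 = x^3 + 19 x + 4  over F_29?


Check whether y^2 = x^3 + 19 x + 4 (mod 29) for (x, y) = (17, 22).
LHS: y^2 = 22^2 mod 29 = 20
RHS: x^3 + 19 x + 4 = 17^3 + 19*17 + 4 mod 29 = 20
LHS = RHS

Yes, on the curve


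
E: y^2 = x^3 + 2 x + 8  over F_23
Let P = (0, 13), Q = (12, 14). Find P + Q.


P != Q, so use the chord formula.
s = (y2 - y1) / (x2 - x1) = (1) / (12) mod 23 = 2
x3 = s^2 - x1 - x2 mod 23 = 2^2 - 0 - 12 = 15
y3 = s (x1 - x3) - y1 mod 23 = 2 * (0 - 15) - 13 = 3

P + Q = (15, 3)


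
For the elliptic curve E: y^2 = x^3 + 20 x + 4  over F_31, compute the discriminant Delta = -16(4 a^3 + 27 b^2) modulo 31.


4 a^3 + 27 b^2 = 4*20^3 + 27*4^2 = 32000 + 432 = 32432
Delta = -16 * (32432) = -518912
Delta mod 31 = 28

Delta = 28 (mod 31)


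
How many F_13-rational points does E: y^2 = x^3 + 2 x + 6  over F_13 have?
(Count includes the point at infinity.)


For each x in F_13, count y with y^2 = x^3 + 2 x + 6 mod 13:
  x = 1: RHS = 9, y in [3, 10]  -> 2 point(s)
  x = 3: RHS = 0, y in [0]  -> 1 point(s)
  x = 4: RHS = 0, y in [0]  -> 1 point(s)
  x = 6: RHS = 0, y in [0]  -> 1 point(s)
  x = 7: RHS = 12, y in [5, 8]  -> 2 point(s)
  x = 8: RHS = 1, y in [1, 12]  -> 2 point(s)
  x = 9: RHS = 12, y in [5, 8]  -> 2 point(s)
  x = 10: RHS = 12, y in [5, 8]  -> 2 point(s)
  x = 12: RHS = 3, y in [4, 9]  -> 2 point(s)
Affine points: 15. Add the point at infinity: total = 16.

#E(F_13) = 16


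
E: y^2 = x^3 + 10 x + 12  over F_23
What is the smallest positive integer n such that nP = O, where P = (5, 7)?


Compute successive multiples of P until we hit O:
  1P = (5, 7)
  2P = (19, 0)
  3P = (5, 16)
  4P = O

ord(P) = 4


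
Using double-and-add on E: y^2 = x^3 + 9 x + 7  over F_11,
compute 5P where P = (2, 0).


k = 5 = 101_2 (binary, LSB first: 101)
Double-and-add from P = (2, 0):
  bit 0 = 1: acc = O + (2, 0) = (2, 0)
  bit 1 = 0: acc unchanged = (2, 0)
  bit 2 = 1: acc = (2, 0) + O = (2, 0)

5P = (2, 0)


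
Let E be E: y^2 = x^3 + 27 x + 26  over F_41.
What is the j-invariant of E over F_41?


Delta = -16(4 a^3 + 27 b^2) mod 41 = 24
-1728 * (4 a)^3 = -1728 * (4*27)^3 mod 41 = 37
j = 37 * 24^(-1) mod 41 = 34

j = 34 (mod 41)


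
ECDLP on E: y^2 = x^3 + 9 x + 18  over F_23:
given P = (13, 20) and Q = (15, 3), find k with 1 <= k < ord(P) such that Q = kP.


Enumerate multiples of P until we hit Q = (15, 3):
  1P = (13, 20)
  2P = (10, 21)
  3P = (18, 20)
  4P = (15, 3)
Match found at i = 4.

k = 4


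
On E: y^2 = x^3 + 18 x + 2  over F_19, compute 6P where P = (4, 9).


k = 6 = 110_2 (binary, LSB first: 011)
Double-and-add from P = (4, 9):
  bit 0 = 0: acc unchanged = O
  bit 1 = 1: acc = O + (16, 4) = (16, 4)
  bit 2 = 1: acc = (16, 4) + (13, 1) = (10, 2)

6P = (10, 2)


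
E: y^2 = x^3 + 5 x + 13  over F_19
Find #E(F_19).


For each x in F_19, count y with y^2 = x^3 + 5 x + 13 mod 19:
  x = 1: RHS = 0, y in [0]  -> 1 point(s)
  x = 3: RHS = 17, y in [6, 13]  -> 2 point(s)
  x = 5: RHS = 11, y in [7, 12]  -> 2 point(s)
  x = 7: RHS = 11, y in [7, 12]  -> 2 point(s)
  x = 15: RHS = 5, y in [9, 10]  -> 2 point(s)
  x = 16: RHS = 9, y in [3, 16]  -> 2 point(s)
  x = 18: RHS = 7, y in [8, 11]  -> 2 point(s)
Affine points: 13. Add the point at infinity: total = 14.

#E(F_19) = 14


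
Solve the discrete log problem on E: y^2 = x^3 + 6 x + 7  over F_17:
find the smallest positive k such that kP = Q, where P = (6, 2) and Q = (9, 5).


Enumerate multiples of P until we hit Q = (9, 5):
  1P = (6, 2)
  2P = (14, 8)
  3P = (5, 3)
  4P = (7, 16)
  5P = (13, 2)
  6P = (15, 15)
  7P = (9, 5)
Match found at i = 7.

k = 7


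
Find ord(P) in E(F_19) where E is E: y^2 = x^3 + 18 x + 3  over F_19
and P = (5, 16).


Compute successive multiples of P until we hit O:
  1P = (5, 16)
  2P = (7, 15)
  3P = (12, 16)
  4P = (2, 3)
  5P = (16, 6)
  6P = (15, 0)
  7P = (16, 13)
  8P = (2, 16)
  ... (continuing to 12P)
  12P = O

ord(P) = 12


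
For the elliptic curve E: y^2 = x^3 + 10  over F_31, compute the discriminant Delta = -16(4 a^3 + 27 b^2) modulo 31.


4 a^3 + 27 b^2 = 4*0^3 + 27*10^2 = 0 + 2700 = 2700
Delta = -16 * (2700) = -43200
Delta mod 31 = 14

Delta = 14 (mod 31)


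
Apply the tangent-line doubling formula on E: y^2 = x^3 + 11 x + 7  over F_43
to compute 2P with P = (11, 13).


Doubling: s = (3 x1^2 + a) / (2 y1)
s = (3*11^2 + 11) / (2*13) mod 43 = 21
x3 = s^2 - 2 x1 mod 43 = 21^2 - 2*11 = 32
y3 = s (x1 - x3) - y1 mod 43 = 21 * (11 - 32) - 13 = 19

2P = (32, 19)


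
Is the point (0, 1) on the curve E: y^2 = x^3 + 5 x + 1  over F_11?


Check whether y^2 = x^3 + 5 x + 1 (mod 11) for (x, y) = (0, 1).
LHS: y^2 = 1^2 mod 11 = 1
RHS: x^3 + 5 x + 1 = 0^3 + 5*0 + 1 mod 11 = 1
LHS = RHS

Yes, on the curve


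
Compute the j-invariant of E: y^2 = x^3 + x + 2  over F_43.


Delta = -16(4 a^3 + 27 b^2) mod 43 = 14
-1728 * (4 a)^3 = -1728 * (4*1)^3 mod 43 = 4
j = 4 * 14^(-1) mod 43 = 31

j = 31 (mod 43)


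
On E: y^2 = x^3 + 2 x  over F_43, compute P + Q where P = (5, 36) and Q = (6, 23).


P != Q, so use the chord formula.
s = (y2 - y1) / (x2 - x1) = (30) / (1) mod 43 = 30
x3 = s^2 - x1 - x2 mod 43 = 30^2 - 5 - 6 = 29
y3 = s (x1 - x3) - y1 mod 43 = 30 * (5 - 29) - 36 = 18

P + Q = (29, 18)


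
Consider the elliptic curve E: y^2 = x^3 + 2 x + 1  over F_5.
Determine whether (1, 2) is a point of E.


Check whether y^2 = x^3 + 2 x + 1 (mod 5) for (x, y) = (1, 2).
LHS: y^2 = 2^2 mod 5 = 4
RHS: x^3 + 2 x + 1 = 1^3 + 2*1 + 1 mod 5 = 4
LHS = RHS

Yes, on the curve


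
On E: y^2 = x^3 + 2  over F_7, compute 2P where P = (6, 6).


Doubling: s = (3 x1^2 + a) / (2 y1)
s = (3*6^2 + 0) / (2*6) mod 7 = 2
x3 = s^2 - 2 x1 mod 7 = 2^2 - 2*6 = 6
y3 = s (x1 - x3) - y1 mod 7 = 2 * (6 - 6) - 6 = 1

2P = (6, 1)


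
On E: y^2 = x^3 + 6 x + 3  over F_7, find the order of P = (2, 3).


Compute successive multiples of P until we hit O:
  1P = (2, 3)
  2P = (5, 2)
  3P = (4, 0)
  4P = (5, 5)
  5P = (2, 4)
  6P = O

ord(P) = 6


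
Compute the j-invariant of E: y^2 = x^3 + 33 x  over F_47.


Delta = -16(4 a^3 + 27 b^2) mod 47 = 24
-1728 * (4 a)^3 = -1728 * (4*33)^3 mod 47 = 18
j = 18 * 24^(-1) mod 47 = 36

j = 36 (mod 47)


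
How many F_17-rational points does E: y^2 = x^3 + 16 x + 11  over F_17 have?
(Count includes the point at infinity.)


For each x in F_17, count y with y^2 = x^3 + 16 x + 11 mod 17:
  x = 2: RHS = 0, y in [0]  -> 1 point(s)
  x = 3: RHS = 1, y in [1, 16]  -> 2 point(s)
  x = 6: RHS = 0, y in [0]  -> 1 point(s)
  x = 9: RHS = 0, y in [0]  -> 1 point(s)
  x = 10: RHS = 15, y in [7, 10]  -> 2 point(s)
  x = 13: RHS = 2, y in [6, 11]  -> 2 point(s)
  x = 14: RHS = 4, y in [2, 15]  -> 2 point(s)
Affine points: 11. Add the point at infinity: total = 12.

#E(F_17) = 12


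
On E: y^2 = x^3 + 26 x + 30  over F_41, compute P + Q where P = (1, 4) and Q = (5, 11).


P != Q, so use the chord formula.
s = (y2 - y1) / (x2 - x1) = (7) / (4) mod 41 = 12
x3 = s^2 - x1 - x2 mod 41 = 12^2 - 1 - 5 = 15
y3 = s (x1 - x3) - y1 mod 41 = 12 * (1 - 15) - 4 = 33

P + Q = (15, 33)


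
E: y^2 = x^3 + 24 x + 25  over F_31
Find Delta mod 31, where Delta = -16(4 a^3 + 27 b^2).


4 a^3 + 27 b^2 = 4*24^3 + 27*25^2 = 55296 + 16875 = 72171
Delta = -16 * (72171) = -1154736
Delta mod 31 = 14

Delta = 14 (mod 31)


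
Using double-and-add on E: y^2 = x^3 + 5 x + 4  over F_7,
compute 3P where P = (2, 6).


k = 3 = 11_2 (binary, LSB first: 11)
Double-and-add from P = (2, 6):
  bit 0 = 1: acc = O + (2, 6) = (2, 6)
  bit 1 = 1: acc = (2, 6) + (0, 5) = (0, 2)

3P = (0, 2)


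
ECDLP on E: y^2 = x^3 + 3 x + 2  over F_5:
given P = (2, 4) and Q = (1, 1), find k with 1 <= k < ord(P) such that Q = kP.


Enumerate multiples of P until we hit Q = (1, 1):
  1P = (2, 4)
  2P = (1, 1)
Match found at i = 2.

k = 2


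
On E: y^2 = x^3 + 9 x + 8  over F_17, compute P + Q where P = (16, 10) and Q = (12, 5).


P != Q, so use the chord formula.
s = (y2 - y1) / (x2 - x1) = (12) / (13) mod 17 = 14
x3 = s^2 - x1 - x2 mod 17 = 14^2 - 16 - 12 = 15
y3 = s (x1 - x3) - y1 mod 17 = 14 * (16 - 15) - 10 = 4

P + Q = (15, 4)


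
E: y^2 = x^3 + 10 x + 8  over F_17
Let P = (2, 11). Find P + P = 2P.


Doubling: s = (3 x1^2 + a) / (2 y1)
s = (3*2^2 + 10) / (2*11) mod 17 = 1
x3 = s^2 - 2 x1 mod 17 = 1^2 - 2*2 = 14
y3 = s (x1 - x3) - y1 mod 17 = 1 * (2 - 14) - 11 = 11

2P = (14, 11)


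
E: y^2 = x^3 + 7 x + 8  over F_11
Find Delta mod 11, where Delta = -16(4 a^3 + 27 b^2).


4 a^3 + 27 b^2 = 4*7^3 + 27*8^2 = 1372 + 1728 = 3100
Delta = -16 * (3100) = -49600
Delta mod 11 = 10

Delta = 10 (mod 11)


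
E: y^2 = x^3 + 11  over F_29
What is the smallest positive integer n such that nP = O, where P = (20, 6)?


Compute successive multiples of P until we hit O:
  1P = (20, 6)
  2P = (13, 27)
  3P = (5, 7)
  4P = (8, 28)
  5P = (10, 24)
  6P = (15, 14)
  7P = (7, 8)
  8P = (7, 21)
  ... (continuing to 15P)
  15P = O

ord(P) = 15


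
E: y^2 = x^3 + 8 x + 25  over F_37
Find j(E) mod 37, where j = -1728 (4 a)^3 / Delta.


Delta = -16(4 a^3 + 27 b^2) mod 37 = 3
-1728 * (4 a)^3 = -1728 * (4*8)^3 mod 37 = 31
j = 31 * 3^(-1) mod 37 = 35

j = 35 (mod 37)


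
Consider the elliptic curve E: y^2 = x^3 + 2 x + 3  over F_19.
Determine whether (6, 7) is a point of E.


Check whether y^2 = x^3 + 2 x + 3 (mod 19) for (x, y) = (6, 7).
LHS: y^2 = 7^2 mod 19 = 11
RHS: x^3 + 2 x + 3 = 6^3 + 2*6 + 3 mod 19 = 3
LHS != RHS

No, not on the curve


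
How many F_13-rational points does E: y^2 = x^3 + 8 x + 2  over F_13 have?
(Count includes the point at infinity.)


For each x in F_13, count y with y^2 = x^3 + 8 x + 2 mod 13:
  x = 2: RHS = 0, y in [0]  -> 1 point(s)
  x = 3: RHS = 1, y in [1, 12]  -> 2 point(s)
  x = 9: RHS = 10, y in [6, 7]  -> 2 point(s)
  x = 10: RHS = 3, y in [4, 9]  -> 2 point(s)
  x = 11: RHS = 4, y in [2, 11]  -> 2 point(s)
Affine points: 9. Add the point at infinity: total = 10.

#E(F_13) = 10


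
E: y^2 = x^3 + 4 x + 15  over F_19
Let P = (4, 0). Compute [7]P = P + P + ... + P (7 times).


k = 7 = 111_2 (binary, LSB first: 111)
Double-and-add from P = (4, 0):
  bit 0 = 1: acc = O + (4, 0) = (4, 0)
  bit 1 = 1: acc = (4, 0) + O = (4, 0)
  bit 2 = 1: acc = (4, 0) + O = (4, 0)

7P = (4, 0)


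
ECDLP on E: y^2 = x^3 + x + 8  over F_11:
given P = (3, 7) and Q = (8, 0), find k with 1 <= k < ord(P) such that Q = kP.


Enumerate multiples of P until we hit Q = (8, 0):
  1P = (3, 7)
  2P = (9, 3)
  3P = (8, 0)
Match found at i = 3.

k = 3


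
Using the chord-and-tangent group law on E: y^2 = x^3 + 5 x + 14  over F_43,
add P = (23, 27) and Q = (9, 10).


P != Q, so use the chord formula.
s = (y2 - y1) / (x2 - x1) = (26) / (29) mod 43 = 35
x3 = s^2 - x1 - x2 mod 43 = 35^2 - 23 - 9 = 32
y3 = s (x1 - x3) - y1 mod 43 = 35 * (23 - 32) - 27 = 2

P + Q = (32, 2)


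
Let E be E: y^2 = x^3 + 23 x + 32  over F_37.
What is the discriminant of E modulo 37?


4 a^3 + 27 b^2 = 4*23^3 + 27*32^2 = 48668 + 27648 = 76316
Delta = -16 * (76316) = -1221056
Delta mod 37 = 18

Delta = 18 (mod 37)


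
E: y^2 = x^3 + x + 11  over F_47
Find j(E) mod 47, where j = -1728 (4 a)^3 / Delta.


Delta = -16(4 a^3 + 27 b^2) mod 47 = 22
-1728 * (4 a)^3 = -1728 * (4*1)^3 mod 47 = 46
j = 46 * 22^(-1) mod 47 = 32

j = 32 (mod 47)


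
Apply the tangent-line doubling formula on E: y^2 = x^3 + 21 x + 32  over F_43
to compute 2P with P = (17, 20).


Doubling: s = (3 x1^2 + a) / (2 y1)
s = (3*17^2 + 21) / (2*20) mod 43 = 5
x3 = s^2 - 2 x1 mod 43 = 5^2 - 2*17 = 34
y3 = s (x1 - x3) - y1 mod 43 = 5 * (17 - 34) - 20 = 24

2P = (34, 24)


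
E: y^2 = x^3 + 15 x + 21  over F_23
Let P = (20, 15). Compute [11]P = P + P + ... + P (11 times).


k = 11 = 1011_2 (binary, LSB first: 1101)
Double-and-add from P = (20, 15):
  bit 0 = 1: acc = O + (20, 15) = (20, 15)
  bit 1 = 1: acc = (20, 15) + (19, 14) = (8, 20)
  bit 2 = 0: acc unchanged = (8, 20)
  bit 3 = 1: acc = (8, 20) + (21, 11) = (7, 20)

11P = (7, 20)


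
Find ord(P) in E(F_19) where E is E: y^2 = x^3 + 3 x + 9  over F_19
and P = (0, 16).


Compute successive multiples of P until we hit O:
  1P = (0, 16)
  2P = (5, 15)
  3P = (11, 9)
  4P = (15, 16)
  5P = (4, 3)
  6P = (3, 8)
  7P = (2, 2)
  8P = (9, 9)
  ... (continuing to 23P)
  23P = O

ord(P) = 23


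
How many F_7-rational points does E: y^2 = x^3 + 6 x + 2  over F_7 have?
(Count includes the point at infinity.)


For each x in F_7, count y with y^2 = x^3 + 6 x + 2 mod 7:
  x = 0: RHS = 2, y in [3, 4]  -> 2 point(s)
  x = 1: RHS = 2, y in [3, 4]  -> 2 point(s)
  x = 2: RHS = 1, y in [1, 6]  -> 2 point(s)
  x = 6: RHS = 2, y in [3, 4]  -> 2 point(s)
Affine points: 8. Add the point at infinity: total = 9.

#E(F_7) = 9


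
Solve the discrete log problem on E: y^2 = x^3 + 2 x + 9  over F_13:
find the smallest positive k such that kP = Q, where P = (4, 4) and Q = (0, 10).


Enumerate multiples of P until we hit Q = (0, 10):
  1P = (4, 4)
  2P = (1, 5)
  3P = (11, 7)
  4P = (8, 11)
  5P = (0, 3)
  6P = (5, 12)
  7P = (3, 4)
  8P = (6, 9)
  9P = (6, 4)
  10P = (3, 9)
  11P = (5, 1)
  12P = (0, 10)
Match found at i = 12.

k = 12


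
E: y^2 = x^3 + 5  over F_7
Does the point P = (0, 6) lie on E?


Check whether y^2 = x^3 + 0 x + 5 (mod 7) for (x, y) = (0, 6).
LHS: y^2 = 6^2 mod 7 = 1
RHS: x^3 + 0 x + 5 = 0^3 + 0*0 + 5 mod 7 = 5
LHS != RHS

No, not on the curve


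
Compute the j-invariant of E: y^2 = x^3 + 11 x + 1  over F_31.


Delta = -16(4 a^3 + 27 b^2) mod 31 = 6
-1728 * (4 a)^3 = -1728 * (4*11)^3 mod 31 = 30
j = 30 * 6^(-1) mod 31 = 5

j = 5 (mod 31)


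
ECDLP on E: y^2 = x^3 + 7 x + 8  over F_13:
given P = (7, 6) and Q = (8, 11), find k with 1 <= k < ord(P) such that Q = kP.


Enumerate multiples of P until we hit Q = (8, 11):
  1P = (7, 6)
  2P = (3, 2)
  3P = (4, 10)
  4P = (11, 8)
  5P = (5, 8)
  6P = (2, 2)
  7P = (1, 4)
  8P = (8, 11)
Match found at i = 8.

k = 8


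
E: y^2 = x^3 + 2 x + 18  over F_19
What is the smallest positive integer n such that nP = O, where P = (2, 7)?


Compute successive multiples of P until we hit O:
  1P = (2, 7)
  2P = (16, 17)
  3P = (5, 18)
  4P = (17, 14)
  5P = (9, 10)
  6P = (14, 15)
  7P = (14, 4)
  8P = (9, 9)
  ... (continuing to 13P)
  13P = O

ord(P) = 13


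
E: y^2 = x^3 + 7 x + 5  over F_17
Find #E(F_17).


For each x in F_17, count y with y^2 = x^3 + 7 x + 5 mod 17:
  x = 1: RHS = 13, y in [8, 9]  -> 2 point(s)
  x = 3: RHS = 2, y in [6, 11]  -> 2 point(s)
  x = 6: RHS = 8, y in [5, 12]  -> 2 point(s)
  x = 9: RHS = 15, y in [7, 10]  -> 2 point(s)
  x = 10: RHS = 4, y in [2, 15]  -> 2 point(s)
  x = 11: RHS = 2, y in [6, 11]  -> 2 point(s)
  x = 12: RHS = 15, y in [7, 10]  -> 2 point(s)
  x = 13: RHS = 15, y in [7, 10]  -> 2 point(s)
  x = 14: RHS = 8, y in [5, 12]  -> 2 point(s)
  x = 15: RHS = 0, y in [0]  -> 1 point(s)
Affine points: 19. Add the point at infinity: total = 20.

#E(F_17) = 20


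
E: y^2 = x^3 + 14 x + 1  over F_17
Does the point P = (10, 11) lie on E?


Check whether y^2 = x^3 + 14 x + 1 (mod 17) for (x, y) = (10, 11).
LHS: y^2 = 11^2 mod 17 = 2
RHS: x^3 + 14 x + 1 = 10^3 + 14*10 + 1 mod 17 = 2
LHS = RHS

Yes, on the curve


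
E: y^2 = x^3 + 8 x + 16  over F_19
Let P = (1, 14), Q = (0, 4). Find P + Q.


P != Q, so use the chord formula.
s = (y2 - y1) / (x2 - x1) = (9) / (18) mod 19 = 10
x3 = s^2 - x1 - x2 mod 19 = 10^2 - 1 - 0 = 4
y3 = s (x1 - x3) - y1 mod 19 = 10 * (1 - 4) - 14 = 13

P + Q = (4, 13)


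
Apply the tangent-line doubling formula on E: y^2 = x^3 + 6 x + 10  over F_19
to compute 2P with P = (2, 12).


Doubling: s = (3 x1^2 + a) / (2 y1)
s = (3*2^2 + 6) / (2*12) mod 19 = 15
x3 = s^2 - 2 x1 mod 19 = 15^2 - 2*2 = 12
y3 = s (x1 - x3) - y1 mod 19 = 15 * (2 - 12) - 12 = 9

2P = (12, 9)


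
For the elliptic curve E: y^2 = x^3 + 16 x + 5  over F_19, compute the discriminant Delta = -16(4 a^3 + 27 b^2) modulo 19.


4 a^3 + 27 b^2 = 4*16^3 + 27*5^2 = 16384 + 675 = 17059
Delta = -16 * (17059) = -272944
Delta mod 19 = 10

Delta = 10 (mod 19)


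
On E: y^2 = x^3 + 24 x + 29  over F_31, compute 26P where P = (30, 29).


k = 26 = 11010_2 (binary, LSB first: 01011)
Double-and-add from P = (30, 29):
  bit 0 = 0: acc unchanged = O
  bit 1 = 1: acc = O + (3, 29) = (3, 29)
  bit 2 = 0: acc unchanged = (3, 29)
  bit 3 = 1: acc = (3, 29) + (25, 17) = (22, 18)
  bit 4 = 1: acc = (22, 18) + (26, 1) = (3, 2)

26P = (3, 2)


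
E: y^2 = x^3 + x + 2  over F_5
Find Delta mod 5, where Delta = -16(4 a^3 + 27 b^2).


4 a^3 + 27 b^2 = 4*1^3 + 27*2^2 = 4 + 108 = 112
Delta = -16 * (112) = -1792
Delta mod 5 = 3

Delta = 3 (mod 5)


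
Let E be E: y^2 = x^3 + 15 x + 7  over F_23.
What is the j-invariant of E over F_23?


Delta = -16(4 a^3 + 27 b^2) mod 23 = 8
-1728 * (4 a)^3 = -1728 * (4*15)^3 mod 23 = 2
j = 2 * 8^(-1) mod 23 = 6

j = 6 (mod 23)


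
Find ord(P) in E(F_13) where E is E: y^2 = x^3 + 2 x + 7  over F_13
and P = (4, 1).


Compute successive multiples of P until we hit O:
  1P = (4, 1)
  2P = (6, 1)
  3P = (3, 12)
  4P = (10, 0)
  5P = (3, 1)
  6P = (6, 12)
  7P = (4, 12)
  8P = O

ord(P) = 8


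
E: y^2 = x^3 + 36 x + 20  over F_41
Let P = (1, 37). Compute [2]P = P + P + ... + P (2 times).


k = 2 = 10_2 (binary, LSB first: 01)
Double-and-add from P = (1, 37):
  bit 0 = 0: acc unchanged = O
  bit 1 = 1: acc = O + (16, 31) = (16, 31)

2P = (16, 31)


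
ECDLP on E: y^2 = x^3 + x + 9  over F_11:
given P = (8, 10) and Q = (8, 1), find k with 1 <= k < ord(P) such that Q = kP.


Enumerate multiples of P until we hit Q = (8, 1):
  1P = (8, 10)
  2P = (4, 0)
  3P = (8, 1)
Match found at i = 3.

k = 3


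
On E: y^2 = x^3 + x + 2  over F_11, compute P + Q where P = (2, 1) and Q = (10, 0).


P != Q, so use the chord formula.
s = (y2 - y1) / (x2 - x1) = (10) / (8) mod 11 = 4
x3 = s^2 - x1 - x2 mod 11 = 4^2 - 2 - 10 = 4
y3 = s (x1 - x3) - y1 mod 11 = 4 * (2 - 4) - 1 = 2

P + Q = (4, 2)


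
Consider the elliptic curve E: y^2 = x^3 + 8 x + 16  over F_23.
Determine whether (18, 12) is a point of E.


Check whether y^2 = x^3 + 8 x + 16 (mod 23) for (x, y) = (18, 12).
LHS: y^2 = 12^2 mod 23 = 6
RHS: x^3 + 8 x + 16 = 18^3 + 8*18 + 16 mod 23 = 12
LHS != RHS

No, not on the curve


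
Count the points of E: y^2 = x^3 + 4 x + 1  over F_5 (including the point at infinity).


For each x in F_5, count y with y^2 = x^3 + 4 x + 1 mod 5:
  x = 0: RHS = 1, y in [1, 4]  -> 2 point(s)
  x = 1: RHS = 1, y in [1, 4]  -> 2 point(s)
  x = 3: RHS = 0, y in [0]  -> 1 point(s)
  x = 4: RHS = 1, y in [1, 4]  -> 2 point(s)
Affine points: 7. Add the point at infinity: total = 8.

#E(F_5) = 8


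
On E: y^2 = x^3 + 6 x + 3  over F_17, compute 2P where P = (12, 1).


Doubling: s = (3 x1^2 + a) / (2 y1)
s = (3*12^2 + 6) / (2*1) mod 17 = 15
x3 = s^2 - 2 x1 mod 17 = 15^2 - 2*12 = 14
y3 = s (x1 - x3) - y1 mod 17 = 15 * (12 - 14) - 1 = 3

2P = (14, 3)


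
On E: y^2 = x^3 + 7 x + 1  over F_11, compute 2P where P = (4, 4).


Doubling: s = (3 x1^2 + a) / (2 y1)
s = (3*4^2 + 7) / (2*4) mod 11 = 0
x3 = s^2 - 2 x1 mod 11 = 0^2 - 2*4 = 3
y3 = s (x1 - x3) - y1 mod 11 = 0 * (4 - 3) - 4 = 7

2P = (3, 7)


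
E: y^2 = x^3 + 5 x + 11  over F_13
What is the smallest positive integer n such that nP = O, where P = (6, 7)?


Compute successive multiples of P until we hit O:
  1P = (6, 7)
  2P = (4, 11)
  3P = (7, 8)
  4P = (1, 11)
  5P = (3, 1)
  6P = (8, 2)
  7P = (2, 9)
  8P = (2, 4)
  ... (continuing to 15P)
  15P = O

ord(P) = 15


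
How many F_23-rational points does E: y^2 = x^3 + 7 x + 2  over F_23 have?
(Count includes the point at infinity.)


For each x in F_23, count y with y^2 = x^3 + 7 x + 2 mod 23:
  x = 0: RHS = 2, y in [5, 18]  -> 2 point(s)
  x = 2: RHS = 1, y in [1, 22]  -> 2 point(s)
  x = 3: RHS = 4, y in [2, 21]  -> 2 point(s)
  x = 4: RHS = 2, y in [5, 18]  -> 2 point(s)
  x = 5: RHS = 1, y in [1, 22]  -> 2 point(s)
  x = 7: RHS = 3, y in [7, 16]  -> 2 point(s)
  x = 8: RHS = 18, y in [8, 15]  -> 2 point(s)
  x = 9: RHS = 12, y in [9, 14]  -> 2 point(s)
  x = 13: RHS = 13, y in [6, 17]  -> 2 point(s)
  x = 15: RHS = 9, y in [3, 20]  -> 2 point(s)
  x = 16: RHS = 1, y in [1, 22]  -> 2 point(s)
  x = 18: RHS = 3, y in [7, 16]  -> 2 point(s)
  x = 19: RHS = 2, y in [5, 18]  -> 2 point(s)
  x = 20: RHS = 0, y in [0]  -> 1 point(s)
  x = 21: RHS = 3, y in [7, 16]  -> 2 point(s)
Affine points: 29. Add the point at infinity: total = 30.

#E(F_23) = 30


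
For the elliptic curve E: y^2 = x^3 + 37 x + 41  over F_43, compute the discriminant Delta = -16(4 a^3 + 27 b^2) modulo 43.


4 a^3 + 27 b^2 = 4*37^3 + 27*41^2 = 202612 + 45387 = 247999
Delta = -16 * (247999) = -3967984
Delta mod 43 = 13

Delta = 13 (mod 43)


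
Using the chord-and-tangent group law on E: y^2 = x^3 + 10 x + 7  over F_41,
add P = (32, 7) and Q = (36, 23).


P != Q, so use the chord formula.
s = (y2 - y1) / (x2 - x1) = (16) / (4) mod 41 = 4
x3 = s^2 - x1 - x2 mod 41 = 4^2 - 32 - 36 = 30
y3 = s (x1 - x3) - y1 mod 41 = 4 * (32 - 30) - 7 = 1

P + Q = (30, 1)


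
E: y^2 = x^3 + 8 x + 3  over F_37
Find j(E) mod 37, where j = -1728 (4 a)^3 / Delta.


Delta = -16(4 a^3 + 27 b^2) mod 37 = 11
-1728 * (4 a)^3 = -1728 * (4*8)^3 mod 37 = 31
j = 31 * 11^(-1) mod 37 = 23

j = 23 (mod 37)


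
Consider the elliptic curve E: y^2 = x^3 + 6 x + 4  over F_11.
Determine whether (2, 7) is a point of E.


Check whether y^2 = x^3 + 6 x + 4 (mod 11) for (x, y) = (2, 7).
LHS: y^2 = 7^2 mod 11 = 5
RHS: x^3 + 6 x + 4 = 2^3 + 6*2 + 4 mod 11 = 2
LHS != RHS

No, not on the curve


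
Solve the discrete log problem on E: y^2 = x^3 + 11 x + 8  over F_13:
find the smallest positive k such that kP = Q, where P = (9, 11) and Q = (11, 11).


Enumerate multiples of P until we hit Q = (11, 11):
  1P = (9, 11)
  2P = (7, 5)
  3P = (6, 11)
  4P = (11, 2)
  5P = (10, 0)
  6P = (11, 11)
Match found at i = 6.

k = 6


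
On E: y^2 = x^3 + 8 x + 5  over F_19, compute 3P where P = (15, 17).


k = 3 = 11_2 (binary, LSB first: 11)
Double-and-add from P = (15, 17):
  bit 0 = 1: acc = O + (15, 17) = (15, 17)
  bit 1 = 1: acc = (15, 17) + (14, 7) = (14, 12)

3P = (14, 12)


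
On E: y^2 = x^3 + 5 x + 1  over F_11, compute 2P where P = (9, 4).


Doubling: s = (3 x1^2 + a) / (2 y1)
s = (3*9^2 + 5) / (2*4) mod 11 = 9
x3 = s^2 - 2 x1 mod 11 = 9^2 - 2*9 = 8
y3 = s (x1 - x3) - y1 mod 11 = 9 * (9 - 8) - 4 = 5

2P = (8, 5)


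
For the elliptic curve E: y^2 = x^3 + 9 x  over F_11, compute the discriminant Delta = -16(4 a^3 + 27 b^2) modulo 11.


4 a^3 + 27 b^2 = 4*9^3 + 27*0^2 = 2916 + 0 = 2916
Delta = -16 * (2916) = -46656
Delta mod 11 = 6

Delta = 6 (mod 11)


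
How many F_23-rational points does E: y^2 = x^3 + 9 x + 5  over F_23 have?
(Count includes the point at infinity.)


For each x in F_23, count y with y^2 = x^3 + 9 x + 5 mod 23:
  x = 2: RHS = 8, y in [10, 13]  -> 2 point(s)
  x = 3: RHS = 13, y in [6, 17]  -> 2 point(s)
  x = 4: RHS = 13, y in [6, 17]  -> 2 point(s)
  x = 11: RHS = 9, y in [3, 20]  -> 2 point(s)
  x = 12: RHS = 1, y in [1, 22]  -> 2 point(s)
  x = 14: RHS = 0, y in [0]  -> 1 point(s)
  x = 16: RHS = 13, y in [6, 17]  -> 2 point(s)
  x = 21: RHS = 2, y in [5, 18]  -> 2 point(s)
  x = 22: RHS = 18, y in [8, 15]  -> 2 point(s)
Affine points: 17. Add the point at infinity: total = 18.

#E(F_23) = 18


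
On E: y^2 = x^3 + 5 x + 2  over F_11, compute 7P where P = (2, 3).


k = 7 = 111_2 (binary, LSB first: 111)
Double-and-add from P = (2, 3):
  bit 0 = 1: acc = O + (2, 3) = (2, 3)
  bit 1 = 1: acc = (2, 3) + (8, 2) = (5, 3)
  bit 2 = 1: acc = (5, 3) + (4, 8) = (5, 8)

7P = (5, 8)


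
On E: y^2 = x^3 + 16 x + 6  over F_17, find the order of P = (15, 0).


Compute successive multiples of P until we hit O:
  1P = (15, 0)
  2P = O

ord(P) = 2


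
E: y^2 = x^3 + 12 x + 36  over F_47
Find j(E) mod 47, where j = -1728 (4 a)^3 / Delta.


Delta = -16(4 a^3 + 27 b^2) mod 47 = 38
-1728 * (4 a)^3 = -1728 * (4*12)^3 mod 47 = 11
j = 11 * 38^(-1) mod 47 = 4

j = 4 (mod 47)


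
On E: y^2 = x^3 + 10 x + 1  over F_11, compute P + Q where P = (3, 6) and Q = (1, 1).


P != Q, so use the chord formula.
s = (y2 - y1) / (x2 - x1) = (6) / (9) mod 11 = 8
x3 = s^2 - x1 - x2 mod 11 = 8^2 - 3 - 1 = 5
y3 = s (x1 - x3) - y1 mod 11 = 8 * (3 - 5) - 6 = 0

P + Q = (5, 0)


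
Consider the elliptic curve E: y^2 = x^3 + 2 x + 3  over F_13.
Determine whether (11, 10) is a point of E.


Check whether y^2 = x^3 + 2 x + 3 (mod 13) for (x, y) = (11, 10).
LHS: y^2 = 10^2 mod 13 = 9
RHS: x^3 + 2 x + 3 = 11^3 + 2*11 + 3 mod 13 = 4
LHS != RHS

No, not on the curve


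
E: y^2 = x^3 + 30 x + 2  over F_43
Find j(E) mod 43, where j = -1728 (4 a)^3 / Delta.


Delta = -16(4 a^3 + 27 b^2) mod 43 = 33
-1728 * (4 a)^3 = -1728 * (4*30)^3 mod 43 = 27
j = 27 * 33^(-1) mod 43 = 36

j = 36 (mod 43)


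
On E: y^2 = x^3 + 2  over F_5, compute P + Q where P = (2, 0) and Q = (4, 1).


P != Q, so use the chord formula.
s = (y2 - y1) / (x2 - x1) = (1) / (2) mod 5 = 3
x3 = s^2 - x1 - x2 mod 5 = 3^2 - 2 - 4 = 3
y3 = s (x1 - x3) - y1 mod 5 = 3 * (2 - 3) - 0 = 2

P + Q = (3, 2)


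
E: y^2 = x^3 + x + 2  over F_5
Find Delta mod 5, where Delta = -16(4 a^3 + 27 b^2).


4 a^3 + 27 b^2 = 4*1^3 + 27*2^2 = 4 + 108 = 112
Delta = -16 * (112) = -1792
Delta mod 5 = 3

Delta = 3 (mod 5)


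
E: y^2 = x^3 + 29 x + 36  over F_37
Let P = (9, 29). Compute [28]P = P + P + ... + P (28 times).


k = 28 = 11100_2 (binary, LSB first: 00111)
Double-and-add from P = (9, 29):
  bit 0 = 0: acc unchanged = O
  bit 1 = 0: acc unchanged = O
  bit 2 = 1: acc = O + (34, 25) = (34, 25)
  bit 3 = 1: acc = (34, 25) + (32, 32) = (11, 24)
  bit 4 = 1: acc = (11, 24) + (19, 3) = (11, 13)

28P = (11, 13)


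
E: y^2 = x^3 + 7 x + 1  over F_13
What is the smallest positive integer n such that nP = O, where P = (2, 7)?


Compute successive multiples of P until we hit O:
  1P = (2, 7)
  2P = (6, 8)
  3P = (1, 3)
  4P = (0, 1)
  5P = (7, 4)
  6P = (8, 7)
  7P = (3, 6)
  8P = (9, 0)
  ... (continuing to 16P)
  16P = O

ord(P) = 16


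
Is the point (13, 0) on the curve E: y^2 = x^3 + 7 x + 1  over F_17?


Check whether y^2 = x^3 + 7 x + 1 (mod 17) for (x, y) = (13, 0).
LHS: y^2 = 0^2 mod 17 = 0
RHS: x^3 + 7 x + 1 = 13^3 + 7*13 + 1 mod 17 = 11
LHS != RHS

No, not on the curve


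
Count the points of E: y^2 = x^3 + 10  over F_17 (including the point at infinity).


For each x in F_17, count y with y^2 = x^3 + 0 x + 10 mod 17:
  x = 2: RHS = 1, y in [1, 16]  -> 2 point(s)
  x = 5: RHS = 16, y in [4, 13]  -> 2 point(s)
  x = 7: RHS = 13, y in [8, 9]  -> 2 point(s)
  x = 9: RHS = 8, y in [5, 12]  -> 2 point(s)
  x = 11: RHS = 15, y in [7, 10]  -> 2 point(s)
  x = 12: RHS = 4, y in [2, 15]  -> 2 point(s)
  x = 14: RHS = 0, y in [0]  -> 1 point(s)
  x = 15: RHS = 2, y in [6, 11]  -> 2 point(s)
  x = 16: RHS = 9, y in [3, 14]  -> 2 point(s)
Affine points: 17. Add the point at infinity: total = 18.

#E(F_17) = 18


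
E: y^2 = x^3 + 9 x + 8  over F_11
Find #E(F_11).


For each x in F_11, count y with y^2 = x^3 + 9 x + 8 mod 11:
  x = 2: RHS = 1, y in [1, 10]  -> 2 point(s)
  x = 4: RHS = 9, y in [3, 8]  -> 2 point(s)
  x = 6: RHS = 3, y in [5, 6]  -> 2 point(s)
  x = 8: RHS = 9, y in [3, 8]  -> 2 point(s)
  x = 9: RHS = 4, y in [2, 9]  -> 2 point(s)
  x = 10: RHS = 9, y in [3, 8]  -> 2 point(s)
Affine points: 12. Add the point at infinity: total = 13.

#E(F_11) = 13


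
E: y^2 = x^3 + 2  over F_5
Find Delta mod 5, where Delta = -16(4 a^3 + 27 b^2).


4 a^3 + 27 b^2 = 4*0^3 + 27*2^2 = 0 + 108 = 108
Delta = -16 * (108) = -1728
Delta mod 5 = 2

Delta = 2 (mod 5)


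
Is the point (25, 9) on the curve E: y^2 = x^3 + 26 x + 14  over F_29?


Check whether y^2 = x^3 + 26 x + 14 (mod 29) for (x, y) = (25, 9).
LHS: y^2 = 9^2 mod 29 = 23
RHS: x^3 + 26 x + 14 = 25^3 + 26*25 + 14 mod 29 = 20
LHS != RHS

No, not on the curve


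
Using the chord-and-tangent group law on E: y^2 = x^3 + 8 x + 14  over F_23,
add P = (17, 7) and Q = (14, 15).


P != Q, so use the chord formula.
s = (y2 - y1) / (x2 - x1) = (8) / (20) mod 23 = 5
x3 = s^2 - x1 - x2 mod 23 = 5^2 - 17 - 14 = 17
y3 = s (x1 - x3) - y1 mod 23 = 5 * (17 - 17) - 7 = 16

P + Q = (17, 16)


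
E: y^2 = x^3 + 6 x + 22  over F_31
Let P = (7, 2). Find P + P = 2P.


Doubling: s = (3 x1^2 + a) / (2 y1)
s = (3*7^2 + 6) / (2*2) mod 31 = 15
x3 = s^2 - 2 x1 mod 31 = 15^2 - 2*7 = 25
y3 = s (x1 - x3) - y1 mod 31 = 15 * (7 - 25) - 2 = 7

2P = (25, 7)


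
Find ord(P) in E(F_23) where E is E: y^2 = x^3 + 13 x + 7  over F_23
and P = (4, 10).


Compute successive multiples of P until we hit O:
  1P = (4, 10)
  2P = (17, 9)
  3P = (5, 6)
  4P = (7, 2)
  5P = (14, 9)
  6P = (8, 18)
  7P = (15, 14)
  8P = (22, 19)
  ... (continuing to 33P)
  33P = O

ord(P) = 33


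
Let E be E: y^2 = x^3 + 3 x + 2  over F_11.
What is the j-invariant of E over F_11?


Delta = -16(4 a^3 + 27 b^2) mod 11 = 9
-1728 * (4 a)^3 = -1728 * (4*3)^3 mod 11 = 10
j = 10 * 9^(-1) mod 11 = 6

j = 6 (mod 11)


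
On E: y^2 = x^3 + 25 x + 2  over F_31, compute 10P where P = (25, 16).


k = 10 = 1010_2 (binary, LSB first: 0101)
Double-and-add from P = (25, 16):
  bit 0 = 0: acc unchanged = O
  bit 1 = 1: acc = O + (0, 23) = (0, 23)
  bit 2 = 0: acc unchanged = (0, 23)
  bit 3 = 1: acc = (0, 23) + (30, 10) = (15, 30)

10P = (15, 30)


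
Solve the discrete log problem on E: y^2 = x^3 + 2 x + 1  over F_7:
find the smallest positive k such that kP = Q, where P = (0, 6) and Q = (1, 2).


Enumerate multiples of P until we hit Q = (1, 2):
  1P = (0, 6)
  2P = (1, 2)
Match found at i = 2.

k = 2


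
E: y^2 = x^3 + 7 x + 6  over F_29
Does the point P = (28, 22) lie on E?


Check whether y^2 = x^3 + 7 x + 6 (mod 29) for (x, y) = (28, 22).
LHS: y^2 = 22^2 mod 29 = 20
RHS: x^3 + 7 x + 6 = 28^3 + 7*28 + 6 mod 29 = 27
LHS != RHS

No, not on the curve


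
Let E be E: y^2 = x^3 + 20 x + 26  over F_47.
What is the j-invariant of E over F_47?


Delta = -16(4 a^3 + 27 b^2) mod 47 = 44
-1728 * (4 a)^3 = -1728 * (4*20)^3 mod 47 = 37
j = 37 * 44^(-1) mod 47 = 19

j = 19 (mod 47)


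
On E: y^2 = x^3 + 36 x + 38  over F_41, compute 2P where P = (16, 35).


Doubling: s = (3 x1^2 + a) / (2 y1)
s = (3*16^2 + 36) / (2*35) mod 41 = 15
x3 = s^2 - 2 x1 mod 41 = 15^2 - 2*16 = 29
y3 = s (x1 - x3) - y1 mod 41 = 15 * (16 - 29) - 35 = 16

2P = (29, 16)


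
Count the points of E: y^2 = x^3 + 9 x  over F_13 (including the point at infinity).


For each x in F_13, count y with y^2 = x^3 + 9 x + 0 mod 13:
  x = 0: RHS = 0, y in [0]  -> 1 point(s)
  x = 1: RHS = 10, y in [6, 7]  -> 2 point(s)
  x = 2: RHS = 0, y in [0]  -> 1 point(s)
  x = 4: RHS = 9, y in [3, 10]  -> 2 point(s)
  x = 5: RHS = 1, y in [1, 12]  -> 2 point(s)
  x = 6: RHS = 10, y in [6, 7]  -> 2 point(s)
  x = 7: RHS = 3, y in [4, 9]  -> 2 point(s)
  x = 8: RHS = 12, y in [5, 8]  -> 2 point(s)
  x = 9: RHS = 4, y in [2, 11]  -> 2 point(s)
  x = 11: RHS = 0, y in [0]  -> 1 point(s)
  x = 12: RHS = 3, y in [4, 9]  -> 2 point(s)
Affine points: 19. Add the point at infinity: total = 20.

#E(F_13) = 20


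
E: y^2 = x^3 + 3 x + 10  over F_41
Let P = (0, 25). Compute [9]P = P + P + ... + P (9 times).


k = 9 = 1001_2 (binary, LSB first: 1001)
Double-and-add from P = (0, 25):
  bit 0 = 1: acc = O + (0, 25) = (0, 25)
  bit 1 = 0: acc unchanged = (0, 25)
  bit 2 = 0: acc unchanged = (0, 25)
  bit 3 = 1: acc = (0, 25) + (14, 7) = (32, 22)

9P = (32, 22)


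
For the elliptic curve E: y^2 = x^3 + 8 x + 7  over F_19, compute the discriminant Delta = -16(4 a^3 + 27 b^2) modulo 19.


4 a^3 + 27 b^2 = 4*8^3 + 27*7^2 = 2048 + 1323 = 3371
Delta = -16 * (3371) = -53936
Delta mod 19 = 5

Delta = 5 (mod 19)


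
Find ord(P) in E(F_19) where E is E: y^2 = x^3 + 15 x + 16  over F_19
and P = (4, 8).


Compute successive multiples of P until we hit O:
  1P = (4, 8)
  2P = (15, 14)
  3P = (16, 1)
  4P = (0, 15)
  5P = (5, 8)
  6P = (10, 11)
  7P = (10, 8)
  8P = (5, 11)
  ... (continuing to 13P)
  13P = O

ord(P) = 13


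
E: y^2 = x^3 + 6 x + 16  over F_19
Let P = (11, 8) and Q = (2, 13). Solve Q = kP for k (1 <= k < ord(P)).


Enumerate multiples of P until we hit Q = (2, 13):
  1P = (11, 8)
  2P = (2, 6)
  3P = (3, 17)
  4P = (3, 2)
  5P = (2, 13)
Match found at i = 5.

k = 5


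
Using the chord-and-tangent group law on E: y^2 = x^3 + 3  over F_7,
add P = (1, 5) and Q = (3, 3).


P != Q, so use the chord formula.
s = (y2 - y1) / (x2 - x1) = (5) / (2) mod 7 = 6
x3 = s^2 - x1 - x2 mod 7 = 6^2 - 1 - 3 = 4
y3 = s (x1 - x3) - y1 mod 7 = 6 * (1 - 4) - 5 = 5

P + Q = (4, 5)


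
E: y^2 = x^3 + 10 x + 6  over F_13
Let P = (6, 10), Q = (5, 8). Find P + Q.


P != Q, so use the chord formula.
s = (y2 - y1) / (x2 - x1) = (11) / (12) mod 13 = 2
x3 = s^2 - x1 - x2 mod 13 = 2^2 - 6 - 5 = 6
y3 = s (x1 - x3) - y1 mod 13 = 2 * (6 - 6) - 10 = 3

P + Q = (6, 3)


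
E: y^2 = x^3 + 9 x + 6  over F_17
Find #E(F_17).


For each x in F_17, count y with y^2 = x^3 + 9 x + 6 mod 17:
  x = 1: RHS = 16, y in [4, 13]  -> 2 point(s)
  x = 2: RHS = 15, y in [7, 10]  -> 2 point(s)
  x = 3: RHS = 9, y in [3, 14]  -> 2 point(s)
  x = 4: RHS = 4, y in [2, 15]  -> 2 point(s)
  x = 6: RHS = 4, y in [2, 15]  -> 2 point(s)
  x = 7: RHS = 4, y in [2, 15]  -> 2 point(s)
  x = 9: RHS = 0, y in [0]  -> 1 point(s)
  x = 10: RHS = 8, y in [5, 12]  -> 2 point(s)
  x = 11: RHS = 8, y in [5, 12]  -> 2 point(s)
  x = 13: RHS = 8, y in [5, 12]  -> 2 point(s)
  x = 16: RHS = 13, y in [8, 9]  -> 2 point(s)
Affine points: 21. Add the point at infinity: total = 22.

#E(F_17) = 22


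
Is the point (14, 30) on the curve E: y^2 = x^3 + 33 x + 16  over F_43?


Check whether y^2 = x^3 + 33 x + 16 (mod 43) for (x, y) = (14, 30).
LHS: y^2 = 30^2 mod 43 = 40
RHS: x^3 + 33 x + 16 = 14^3 + 33*14 + 16 mod 43 = 40
LHS = RHS

Yes, on the curve


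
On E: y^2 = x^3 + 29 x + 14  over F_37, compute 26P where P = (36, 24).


k = 26 = 11010_2 (binary, LSB first: 01011)
Double-and-add from P = (36, 24):
  bit 0 = 0: acc unchanged = O
  bit 1 = 1: acc = O + (23, 34) = (23, 34)
  bit 2 = 0: acc unchanged = (23, 34)
  bit 3 = 1: acc = (23, 34) + (11, 31) = (10, 34)
  bit 4 = 1: acc = (10, 34) + (5, 32) = (34, 23)

26P = (34, 23)


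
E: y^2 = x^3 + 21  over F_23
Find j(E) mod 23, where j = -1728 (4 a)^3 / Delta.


Delta = -16(4 a^3 + 27 b^2) mod 23 = 20
-1728 * (4 a)^3 = -1728 * (4*0)^3 mod 23 = 0
j = 0 * 20^(-1) mod 23 = 0

j = 0 (mod 23)


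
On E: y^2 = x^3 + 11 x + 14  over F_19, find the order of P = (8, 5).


Compute successive multiples of P until we hit O:
  1P = (8, 5)
  2P = (14, 10)
  3P = (13, 13)
  4P = (15, 18)
  5P = (1, 8)
  6P = (16, 12)
  7P = (2, 5)
  8P = (9, 14)
  ... (continuing to 25P)
  25P = O

ord(P) = 25


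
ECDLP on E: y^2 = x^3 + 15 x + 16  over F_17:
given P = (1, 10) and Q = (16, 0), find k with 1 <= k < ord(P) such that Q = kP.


Enumerate multiples of P until we hit Q = (16, 0):
  1P = (1, 10)
  2P = (0, 13)
  3P = (8, 11)
  4P = (16, 0)
Match found at i = 4.

k = 4


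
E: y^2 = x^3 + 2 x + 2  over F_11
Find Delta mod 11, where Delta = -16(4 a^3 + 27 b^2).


4 a^3 + 27 b^2 = 4*2^3 + 27*2^2 = 32 + 108 = 140
Delta = -16 * (140) = -2240
Delta mod 11 = 4

Delta = 4 (mod 11)


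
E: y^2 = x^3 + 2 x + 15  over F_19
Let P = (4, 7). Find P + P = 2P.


Doubling: s = (3 x1^2 + a) / (2 y1)
s = (3*4^2 + 2) / (2*7) mod 19 = 9
x3 = s^2 - 2 x1 mod 19 = 9^2 - 2*4 = 16
y3 = s (x1 - x3) - y1 mod 19 = 9 * (4 - 16) - 7 = 18

2P = (16, 18)


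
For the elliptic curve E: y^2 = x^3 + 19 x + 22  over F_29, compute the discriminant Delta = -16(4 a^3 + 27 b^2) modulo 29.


4 a^3 + 27 b^2 = 4*19^3 + 27*22^2 = 27436 + 13068 = 40504
Delta = -16 * (40504) = -648064
Delta mod 29 = 28

Delta = 28 (mod 29)


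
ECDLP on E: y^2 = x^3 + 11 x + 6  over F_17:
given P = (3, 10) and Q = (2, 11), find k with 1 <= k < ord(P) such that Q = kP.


Enumerate multiples of P until we hit Q = (2, 11):
  1P = (3, 10)
  2P = (9, 16)
  3P = (6, 4)
  4P = (12, 8)
  5P = (1, 16)
  6P = (5, 13)
  7P = (7, 1)
  8P = (11, 8)
  9P = (2, 11)
Match found at i = 9.

k = 9


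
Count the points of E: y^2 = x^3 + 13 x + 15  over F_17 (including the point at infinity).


For each x in F_17, count y with y^2 = x^3 + 13 x + 15 mod 17:
  x = 0: RHS = 15, y in [7, 10]  -> 2 point(s)
  x = 2: RHS = 15, y in [7, 10]  -> 2 point(s)
  x = 3: RHS = 13, y in [8, 9]  -> 2 point(s)
  x = 5: RHS = 1, y in [1, 16]  -> 2 point(s)
  x = 8: RHS = 2, y in [6, 11]  -> 2 point(s)
  x = 13: RHS = 1, y in [1, 16]  -> 2 point(s)
  x = 14: RHS = 0, y in [0]  -> 1 point(s)
  x = 15: RHS = 15, y in [7, 10]  -> 2 point(s)
  x = 16: RHS = 1, y in [1, 16]  -> 2 point(s)
Affine points: 17. Add the point at infinity: total = 18.

#E(F_17) = 18


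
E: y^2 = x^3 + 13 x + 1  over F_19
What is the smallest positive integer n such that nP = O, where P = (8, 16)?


Compute successive multiples of P until we hit O:
  1P = (8, 16)
  2P = (14, 18)
  3P = (14, 1)
  4P = (8, 3)
  5P = O

ord(P) = 5


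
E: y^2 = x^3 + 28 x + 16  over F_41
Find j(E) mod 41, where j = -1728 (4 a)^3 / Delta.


Delta = -16(4 a^3 + 27 b^2) mod 41 = 4
-1728 * (4 a)^3 = -1728 * (4*28)^3 mod 41 = 32
j = 32 * 4^(-1) mod 41 = 8

j = 8 (mod 41)
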